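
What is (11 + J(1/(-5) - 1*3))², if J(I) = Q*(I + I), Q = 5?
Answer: 441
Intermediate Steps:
J(I) = 10*I (J(I) = 5*(I + I) = 5*(2*I) = 10*I)
(11 + J(1/(-5) - 1*3))² = (11 + 10*(1/(-5) - 1*3))² = (11 + 10*(-⅕ - 3))² = (11 + 10*(-16/5))² = (11 - 32)² = (-21)² = 441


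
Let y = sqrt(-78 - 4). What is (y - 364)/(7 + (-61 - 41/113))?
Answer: 41132/6143 - 113*I*sqrt(82)/6143 ≈ 6.6958 - 0.16657*I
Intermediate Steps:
y = I*sqrt(82) (y = sqrt(-82) = I*sqrt(82) ≈ 9.0554*I)
(y - 364)/(7 + (-61 - 41/113)) = (I*sqrt(82) - 364)/(7 + (-61 - 41/113)) = (-364 + I*sqrt(82))/(7 + (-61 - 41*1/113)) = (-364 + I*sqrt(82))/(7 + (-61 - 41/113)) = (-364 + I*sqrt(82))/(7 - 6934/113) = (-364 + I*sqrt(82))/(-6143/113) = (-364 + I*sqrt(82))*(-113/6143) = 41132/6143 - 113*I*sqrt(82)/6143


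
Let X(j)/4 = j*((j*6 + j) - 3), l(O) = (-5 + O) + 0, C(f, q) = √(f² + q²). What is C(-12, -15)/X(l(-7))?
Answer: √41/1392 ≈ 0.0045999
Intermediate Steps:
l(O) = -5 + O
X(j) = 4*j*(-3 + 7*j) (X(j) = 4*(j*((j*6 + j) - 3)) = 4*(j*((6*j + j) - 3)) = 4*(j*(7*j - 3)) = 4*(j*(-3 + 7*j)) = 4*j*(-3 + 7*j))
C(-12, -15)/X(l(-7)) = √((-12)² + (-15)²)/((4*(-5 - 7)*(-3 + 7*(-5 - 7)))) = √(144 + 225)/((4*(-12)*(-3 + 7*(-12)))) = √369/((4*(-12)*(-3 - 84))) = (3*√41)/((4*(-12)*(-87))) = (3*√41)/4176 = (3*√41)*(1/4176) = √41/1392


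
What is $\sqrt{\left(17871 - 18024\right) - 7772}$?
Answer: $5 i \sqrt{317} \approx 89.022 i$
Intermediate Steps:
$\sqrt{\left(17871 - 18024\right) - 7772} = \sqrt{-153 - 7772} = \sqrt{-7925} = 5 i \sqrt{317}$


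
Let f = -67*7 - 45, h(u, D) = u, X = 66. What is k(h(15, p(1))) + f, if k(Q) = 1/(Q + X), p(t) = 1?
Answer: -41633/81 ≈ -513.99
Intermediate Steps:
f = -514 (f = -469 - 45 = -514)
k(Q) = 1/(66 + Q) (k(Q) = 1/(Q + 66) = 1/(66 + Q))
k(h(15, p(1))) + f = 1/(66 + 15) - 514 = 1/81 - 514 = -41633/81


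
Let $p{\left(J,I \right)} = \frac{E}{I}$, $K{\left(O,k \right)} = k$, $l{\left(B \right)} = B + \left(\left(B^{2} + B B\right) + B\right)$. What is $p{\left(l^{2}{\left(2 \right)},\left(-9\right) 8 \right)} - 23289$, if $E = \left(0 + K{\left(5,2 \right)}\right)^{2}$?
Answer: $- \frac{419203}{18} \approx -23289.0$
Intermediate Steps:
$l{\left(B \right)} = 2 B + 2 B^{2}$ ($l{\left(B \right)} = B + \left(\left(B^{2} + B^{2}\right) + B\right) = B + \left(2 B^{2} + B\right) = B + \left(B + 2 B^{2}\right) = 2 B + 2 B^{2}$)
$E = 4$ ($E = \left(0 + 2\right)^{2} = 2^{2} = 4$)
$p{\left(J,I \right)} = \frac{4}{I}$
$p{\left(l^{2}{\left(2 \right)},\left(-9\right) 8 \right)} - 23289 = \frac{4}{\left(-9\right) 8} - 23289 = \frac{4}{-72} - 23289 = 4 \left(- \frac{1}{72}\right) - 23289 = - \frac{1}{18} - 23289 = - \frac{419203}{18}$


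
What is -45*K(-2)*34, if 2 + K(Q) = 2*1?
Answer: 0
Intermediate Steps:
K(Q) = 0 (K(Q) = -2 + 2*1 = -2 + 2 = 0)
-45*K(-2)*34 = -45*0*34 = 0*34 = 0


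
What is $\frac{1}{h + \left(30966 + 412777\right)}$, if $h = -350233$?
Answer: $\frac{1}{93510} \approx 1.0694 \cdot 10^{-5}$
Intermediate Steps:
$\frac{1}{h + \left(30966 + 412777\right)} = \frac{1}{-350233 + \left(30966 + 412777\right)} = \frac{1}{-350233 + 443743} = \frac{1}{93510}$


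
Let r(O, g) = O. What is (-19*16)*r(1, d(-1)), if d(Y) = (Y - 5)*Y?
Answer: -304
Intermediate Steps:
d(Y) = Y*(-5 + Y) (d(Y) = (-5 + Y)*Y = Y*(-5 + Y))
(-19*16)*r(1, d(-1)) = -19*16*1 = -304*1 = -304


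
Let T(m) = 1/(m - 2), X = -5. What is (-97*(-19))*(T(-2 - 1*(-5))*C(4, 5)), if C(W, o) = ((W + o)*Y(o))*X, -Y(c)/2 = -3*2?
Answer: -995220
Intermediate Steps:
Y(c) = 12 (Y(c) = -(-6)*2 = -2*(-6) = 12)
T(m) = 1/(-2 + m)
C(W, o) = -60*W - 60*o (C(W, o) = ((W + o)*12)*(-5) = (12*W + 12*o)*(-5) = -60*W - 60*o)
(-97*(-19))*(T(-2 - 1*(-5))*C(4, 5)) = (-97*(-19))*((-60*4 - 60*5)/(-2 + (-2 - 1*(-5)))) = 1843*((-240 - 300)/(-2 + (-2 + 5))) = 1843*(-540/(-2 + 3)) = 1843*(-540/1) = 1843*(1*(-540)) = 1843*(-540) = -995220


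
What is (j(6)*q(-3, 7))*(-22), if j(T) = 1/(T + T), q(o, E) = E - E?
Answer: 0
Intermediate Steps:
q(o, E) = 0
j(T) = 1/(2*T)
(j(6)*q(-3, 7))*(-22) = (((½)/6)*0)*(-22) = (((½)*(⅙))*0)*(-22) = ((1/12)*0)*(-22) = 0*(-22) = 0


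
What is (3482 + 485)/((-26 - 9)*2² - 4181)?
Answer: -3967/4321 ≈ -0.91807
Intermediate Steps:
(3482 + 485)/((-26 - 9)*2² - 4181) = 3967/(-35*4 - 4181) = 3967/(-140 - 4181) = 3967/(-4321) = 3967*(-1/4321) = -3967/4321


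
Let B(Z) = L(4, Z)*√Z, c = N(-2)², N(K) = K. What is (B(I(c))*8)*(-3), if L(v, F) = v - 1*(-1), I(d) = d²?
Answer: -480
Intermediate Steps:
c = 4 (c = (-2)² = 4)
L(v, F) = 1 + v (L(v, F) = v + 1 = 1 + v)
B(Z) = 5*√Z (B(Z) = (1 + 4)*√Z = 5*√Z)
(B(I(c))*8)*(-3) = ((5*√(4²))*8)*(-3) = ((5*√16)*8)*(-3) = ((5*4)*8)*(-3) = (20*8)*(-3) = 160*(-3) = -480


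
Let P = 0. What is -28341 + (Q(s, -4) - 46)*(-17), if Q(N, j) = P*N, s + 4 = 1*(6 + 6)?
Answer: -27559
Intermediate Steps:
s = 8 (s = -4 + 1*(6 + 6) = -4 + 1*12 = -4 + 12 = 8)
Q(N, j) = 0 (Q(N, j) = 0*N = 0)
-28341 + (Q(s, -4) - 46)*(-17) = -28341 + (0 - 46)*(-17) = -28341 - 46*(-17) = -28341 + 782 = -27559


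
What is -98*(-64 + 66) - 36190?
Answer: -36386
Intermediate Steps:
-98*(-64 + 66) - 36190 = -98*2 - 36190 = -196 - 36190 = -36386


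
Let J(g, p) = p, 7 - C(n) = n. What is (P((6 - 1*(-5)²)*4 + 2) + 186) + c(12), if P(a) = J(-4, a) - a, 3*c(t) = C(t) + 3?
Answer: 556/3 ≈ 185.33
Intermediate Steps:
C(n) = 7 - n
c(t) = 10/3 - t/3 (c(t) = ((7 - t) + 3)/3 = (10 - t)/3 = 10/3 - t/3)
P(a) = 0 (P(a) = a - a = 0)
(P((6 - 1*(-5)²)*4 + 2) + 186) + c(12) = (0 + 186) + (10/3 - ⅓*12) = 186 + (10/3 - 4) = 186 - ⅔ = 556/3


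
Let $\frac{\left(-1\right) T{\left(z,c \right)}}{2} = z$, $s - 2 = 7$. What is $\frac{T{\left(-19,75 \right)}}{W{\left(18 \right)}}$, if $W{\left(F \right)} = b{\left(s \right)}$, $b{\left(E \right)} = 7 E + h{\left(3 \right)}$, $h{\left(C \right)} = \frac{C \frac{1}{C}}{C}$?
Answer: $\frac{3}{5} \approx 0.6$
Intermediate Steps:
$s = 9$ ($s = 2 + 7 = 9$)
$h{\left(C \right)} = \frac{1}{C}$ ($h{\left(C \right)} = 1 \frac{1}{C} = \frac{1}{C}$)
$T{\left(z,c \right)} = - 2 z$
$b{\left(E \right)} = \frac{1}{3} + 7 E$ ($b{\left(E \right)} = 7 E + \frac{1}{3} = \frac{1}{3} + 7 E$)
$W{\left(F \right)} = \frac{190}{3}$ ($W{\left(F \right)} = \frac{1}{3} + 7 \cdot 9 = \frac{1}{3} + 63 = \frac{190}{3}$)
$\frac{T{\left(-19,75 \right)}}{W{\left(18 \right)}} = \frac{\left(-2\right) \left(-19\right)}{\frac{190}{3}} = 38 \cdot \frac{3}{190} = \frac{3}{5}$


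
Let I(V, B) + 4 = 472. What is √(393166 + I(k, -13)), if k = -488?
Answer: √393634 ≈ 627.40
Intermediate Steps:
I(V, B) = 468 (I(V, B) = -4 + 472 = 468)
√(393166 + I(k, -13)) = √(393166 + 468) = √393634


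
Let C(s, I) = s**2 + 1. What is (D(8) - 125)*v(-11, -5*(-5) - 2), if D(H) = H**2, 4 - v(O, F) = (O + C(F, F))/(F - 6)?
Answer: 27511/17 ≈ 1618.3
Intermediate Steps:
C(s, I) = 1 + s**2
v(O, F) = 4 - (1 + O + F**2)/(-6 + F) (v(O, F) = 4 - (O + (1 + F**2))/(F - 6) = 4 - (1 + O + F**2)/(-6 + F))
(D(8) - 125)*v(-11, -5*(-5) - 2) = (8**2 - 125)*((-25 - 1*(-11) - (-5*(-5) - 2)**2 + 4*(-5*(-5) - 2))/(-6 + (-5*(-5) - 2))) = (64 - 125)*((-25 + 11 - (25 - 2)**2 + 4*(25 - 2))/(-6 + (25 - 2))) = -61*(-25 + 11 - 1*23**2 + 4*23)/(-6 + 23) = -61*(-25 + 11 - 1*529 + 92)/17 = -61*(-25 + 11 - 529 + 92)/17 = -61*(-451)/17 = -61*(-451/17) = 27511/17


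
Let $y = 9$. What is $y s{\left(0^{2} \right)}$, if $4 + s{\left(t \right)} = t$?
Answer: $-36$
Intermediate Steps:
$s{\left(t \right)} = -4 + t$
$y s{\left(0^{2} \right)} = 9 \left(-4 + 0^{2}\right) = 9 \left(-4 + 0\right) = 9 \left(-4\right) = -36$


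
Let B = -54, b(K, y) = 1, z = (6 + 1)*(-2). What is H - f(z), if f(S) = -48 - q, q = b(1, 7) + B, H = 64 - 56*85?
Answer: -4701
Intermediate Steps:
z = -14 (z = 7*(-2) = -14)
H = -4696 (H = 64 - 4760 = -4696)
q = -53 (q = 1 - 54 = -53)
f(S) = 5 (f(S) = -48 - 1*(-53) = -48 + 53 = 5)
H - f(z) = -4696 - 1*5 = -4696 - 5 = -4701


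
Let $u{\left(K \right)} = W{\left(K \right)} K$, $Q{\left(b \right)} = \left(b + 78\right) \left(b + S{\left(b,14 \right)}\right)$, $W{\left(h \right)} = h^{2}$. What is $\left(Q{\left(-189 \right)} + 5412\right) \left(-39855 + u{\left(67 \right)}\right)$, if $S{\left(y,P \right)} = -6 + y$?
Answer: $12532976688$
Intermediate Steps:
$Q{\left(b \right)} = \left(-6 + 2 b\right) \left(78 + b\right)$ ($Q{\left(b \right)} = \left(b + 78\right) \left(b + \left(-6 + b\right)\right) = \left(78 + b\right) \left(-6 + 2 b\right) = \left(-6 + 2 b\right) \left(78 + b\right)$)
$u{\left(K \right)} = K^{3}$ ($u{\left(K \right)} = K^{2} K = K^{3}$)
$\left(Q{\left(-189 \right)} + 5412\right) \left(-39855 + u{\left(67 \right)}\right) = \left(\left(-468 + 2 \left(-189\right)^{2} + 150 \left(-189\right)\right) + 5412\right) \left(-39855 + 67^{3}\right) = \left(\left(-468 + 2 \cdot 35721 - 28350\right) + 5412\right) \left(-39855 + 300763\right) = \left(\left(-468 + 71442 - 28350\right) + 5412\right) 260908 = \left(42624 + 5412\right) 260908 = 48036 \cdot 260908 = 12532976688$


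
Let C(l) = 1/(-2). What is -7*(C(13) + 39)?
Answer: -539/2 ≈ -269.50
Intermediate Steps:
C(l) = -1/2
-7*(C(13) + 39) = -7*(-1/2 + 39) = -7*77/2 = -539/2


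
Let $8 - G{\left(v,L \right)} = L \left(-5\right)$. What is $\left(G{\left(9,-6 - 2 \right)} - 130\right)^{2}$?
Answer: $26244$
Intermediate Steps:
$G{\left(v,L \right)} = 8 + 5 L$ ($G{\left(v,L \right)} = 8 - L \left(-5\right) = 8 - - 5 L = 8 + 5 L$)
$\left(G{\left(9,-6 - 2 \right)} - 130\right)^{2} = \left(\left(8 + 5 \left(-6 - 2\right)\right) - 130\right)^{2} = \left(\left(8 + 5 \left(-8\right)\right) - 130\right)^{2} = \left(\left(8 - 40\right) - 130\right)^{2} = \left(-32 - 130\right)^{2} = \left(-162\right)^{2} = 26244$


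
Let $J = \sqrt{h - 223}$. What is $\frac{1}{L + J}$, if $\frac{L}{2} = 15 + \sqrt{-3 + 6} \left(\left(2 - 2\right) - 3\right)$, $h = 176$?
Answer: $\frac{1}{30 - 6 \sqrt{3} + i \sqrt{47}} \approx 0.045445 - 0.015889 i$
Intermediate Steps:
$J = i \sqrt{47}$ ($J = \sqrt{176 - 223} = \sqrt{-47} = i \sqrt{47} \approx 6.8557 i$)
$L = 30 - 6 \sqrt{3}$ ($L = 2 \left(15 + \sqrt{-3 + 6} \left(\left(2 - 2\right) - 3\right)\right) = 2 \left(15 + \sqrt{3} \left(0 - 3\right)\right) = 2 \left(15 + \sqrt{3} \left(-3\right)\right) = 2 \left(15 - 3 \sqrt{3}\right) = 30 - 6 \sqrt{3} \approx 19.608$)
$\frac{1}{L + J} = \frac{1}{\left(30 - 6 \sqrt{3}\right) + i \sqrt{47}} = \frac{1}{30 - 6 \sqrt{3} + i \sqrt{47}}$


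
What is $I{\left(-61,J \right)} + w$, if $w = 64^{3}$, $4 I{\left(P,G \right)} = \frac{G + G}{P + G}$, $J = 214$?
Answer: $\frac{40108139}{153} \approx 2.6214 \cdot 10^{5}$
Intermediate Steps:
$I{\left(P,G \right)} = \frac{G}{2 \left(G + P\right)}$ ($I{\left(P,G \right)} = \frac{\left(G + G\right) \frac{1}{P + G}}{4} = \frac{2 G \frac{1}{G + P}}{4} = \frac{G}{2 \left(G + P\right)}$)
$w = 262144$
$I{\left(-61,J \right)} + w = \frac{1}{2} \cdot 214 \frac{1}{214 - 61} + 262144 = \frac{1}{2} \cdot 214 \cdot \frac{1}{153} + 262144 = \frac{107}{153} + 262144 = \frac{40108139}{153}$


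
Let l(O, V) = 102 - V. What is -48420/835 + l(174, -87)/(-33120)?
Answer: -35640627/614560 ≈ -57.994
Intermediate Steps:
-48420/835 + l(174, -87)/(-33120) = -48420/835 + (102 - 1*(-87))/(-33120) = -48420*1/835 + (102 + 87)*(-1/33120) = -9684/167 + 189*(-1/33120) = -9684/167 - 21/3680 = -35640627/614560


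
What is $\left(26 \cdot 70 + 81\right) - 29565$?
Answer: $-27664$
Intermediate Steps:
$\left(26 \cdot 70 + 81\right) - 29565 = \left(1820 + 81\right) - 29565 = 1901 - 29565 = -27664$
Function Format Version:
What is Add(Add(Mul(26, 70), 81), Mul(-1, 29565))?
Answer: -27664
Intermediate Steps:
Add(Add(Mul(26, 70), 81), Mul(-1, 29565)) = Add(Add(1820, 81), -29565) = Add(1901, -29565) = -27664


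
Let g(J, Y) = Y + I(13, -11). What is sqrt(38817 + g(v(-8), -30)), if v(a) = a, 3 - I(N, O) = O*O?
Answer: sqrt(38669) ≈ 196.64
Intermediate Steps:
I(N, O) = 3 - O**2 (I(N, O) = 3 - O*O = 3 - O**2)
g(J, Y) = -118 + Y (g(J, Y) = Y + (3 - 1*(-11)**2) = Y + (3 - 1*121) = Y + (3 - 121) = Y - 118 = -118 + Y)
sqrt(38817 + g(v(-8), -30)) = sqrt(38817 + (-118 - 30)) = sqrt(38817 - 148) = sqrt(38669)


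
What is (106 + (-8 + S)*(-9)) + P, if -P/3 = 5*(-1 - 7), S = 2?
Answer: 280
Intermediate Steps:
P = 120 (P = -15*(-1 - 7) = -15*(-8) = -3*(-40) = 120)
(106 + (-8 + S)*(-9)) + P = (106 + (-8 + 2)*(-9)) + 120 = (106 - 6*(-9)) + 120 = (106 + 54) + 120 = 160 + 120 = 280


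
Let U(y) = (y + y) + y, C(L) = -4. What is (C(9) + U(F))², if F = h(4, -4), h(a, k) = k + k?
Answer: 784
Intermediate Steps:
h(a, k) = 2*k
F = -8 (F = 2*(-4) = -8)
U(y) = 3*y (U(y) = 2*y + y = 3*y)
(C(9) + U(F))² = (-4 + 3*(-8))² = (-4 - 24)² = (-28)² = 784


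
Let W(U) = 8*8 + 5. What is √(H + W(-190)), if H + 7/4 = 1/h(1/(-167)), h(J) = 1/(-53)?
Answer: √57/2 ≈ 3.7749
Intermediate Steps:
h(J) = -1/53
W(U) = 69 (W(U) = 64 + 5 = 69)
H = -219/4 (H = -7/4 + 1/(-1/53) = -7/4 - 53 = -219/4 ≈ -54.750)
√(H + W(-190)) = √(-219/4 + 69) = √(57/4) = √57/2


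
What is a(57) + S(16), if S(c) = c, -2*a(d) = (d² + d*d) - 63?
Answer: -6403/2 ≈ -3201.5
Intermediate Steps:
a(d) = 63/2 - d² (a(d) = -((d² + d*d) - 63)/2 = -((d² + d²) - 63)/2 = -(2*d² - 63)/2 = -(-63 + 2*d²)/2 = 63/2 - d²)
a(57) + S(16) = (63/2 - 1*57²) + 16 = (63/2 - 1*3249) + 16 = (63/2 - 3249) + 16 = -6435/2 + 16 = -6403/2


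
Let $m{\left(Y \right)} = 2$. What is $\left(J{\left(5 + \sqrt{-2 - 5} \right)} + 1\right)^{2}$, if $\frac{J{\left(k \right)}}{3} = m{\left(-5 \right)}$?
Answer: $49$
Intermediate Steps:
$J{\left(k \right)} = 6$ ($J{\left(k \right)} = 3 \cdot 2 = 6$)
$\left(J{\left(5 + \sqrt{-2 - 5} \right)} + 1\right)^{2} = \left(6 + 1\right)^{2} = 7^{2} = 49$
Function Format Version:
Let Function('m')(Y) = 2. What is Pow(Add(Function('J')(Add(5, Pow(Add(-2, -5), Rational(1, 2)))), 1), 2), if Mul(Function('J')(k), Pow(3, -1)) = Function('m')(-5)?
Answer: 49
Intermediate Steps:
Function('J')(k) = 6 (Function('J')(k) = Mul(3, 2) = 6)
Pow(Add(Function('J')(Add(5, Pow(Add(-2, -5), Rational(1, 2)))), 1), 2) = Pow(Add(6, 1), 2) = Pow(7, 2) = 49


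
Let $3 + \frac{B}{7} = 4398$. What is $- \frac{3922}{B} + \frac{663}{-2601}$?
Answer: $- \frac{66663}{174335} \approx -0.38238$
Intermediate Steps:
$B = 30765$ ($B = -21 + 7 \cdot 4398 = -21 + 30786 = 30765$)
$- \frac{3922}{B} + \frac{663}{-2601} = - \frac{3922}{30765} + \frac{663}{-2601} = \left(-3922\right) \frac{1}{30765} + 663 \left(- \frac{1}{2601}\right) = - \frac{3922}{30765} - \frac{13}{51} = - \frac{66663}{174335}$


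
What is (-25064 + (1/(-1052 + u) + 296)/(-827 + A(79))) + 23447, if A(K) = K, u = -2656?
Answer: -4485982895/2773584 ≈ -1617.4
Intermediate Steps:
(-25064 + (1/(-1052 + u) + 296)/(-827 + A(79))) + 23447 = (-25064 + (1/(-1052 - 2656) + 296)/(-827 + 79)) + 23447 = (-25064 + (1/(-3708) + 296)/(-748)) + 23447 = (-25064 + (-1/3708 + 296)*(-1/748)) + 23447 = (-25064 + (1097567/3708)*(-1/748)) + 23447 = (-25064 - 1097567/2773584) + 23447 = -69518206943/2773584 + 23447 = -4485982895/2773584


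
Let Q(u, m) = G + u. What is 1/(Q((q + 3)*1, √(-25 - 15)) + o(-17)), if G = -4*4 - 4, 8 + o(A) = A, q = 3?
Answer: -1/39 ≈ -0.025641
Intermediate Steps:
o(A) = -8 + A
G = -20 (G = -16 - 4 = -20)
Q(u, m) = -20 + u
1/(Q((q + 3)*1, √(-25 - 15)) + o(-17)) = 1/((-20 + (3 + 3)*1) + (-8 - 17)) = 1/((-20 + 6*1) - 25) = 1/((-20 + 6) - 25) = 1/(-14 - 25) = 1/(-39) = -1/39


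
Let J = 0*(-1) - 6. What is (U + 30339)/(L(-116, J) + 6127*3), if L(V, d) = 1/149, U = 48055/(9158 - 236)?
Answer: 40339159337/24435305940 ≈ 1.6509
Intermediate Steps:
U = 48055/8922 ≈ 5.3861
J = -6 (J = 0 - 6 = -6)
L(V, d) = 1/149
(U + 30339)/(L(-116, J) + 6127*3) = (48055/8922 + 30339)/(1/149 + 6127*3) = 270732613/(8922*(1/149 + 18381)) = 270732613/(8922*(2738770/149)) = (270732613/8922)*(149/2738770) = 40339159337/24435305940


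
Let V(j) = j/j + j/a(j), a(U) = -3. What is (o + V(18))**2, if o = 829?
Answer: 678976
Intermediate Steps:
V(j) = 1 - j/3 (V(j) = j/j + j/(-3) = 1 + j*(-1/3) = 1 - j/3)
(o + V(18))**2 = (829 + (1 - 1/3*18))**2 = (829 + (1 - 6))**2 = (829 - 5)**2 = 824**2 = 678976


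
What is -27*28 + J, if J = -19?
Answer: -775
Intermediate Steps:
-27*28 + J = -27*28 - 19 = -756 - 19 = -775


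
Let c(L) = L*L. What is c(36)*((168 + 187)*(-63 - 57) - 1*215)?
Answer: -55488240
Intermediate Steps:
c(L) = L²
c(36)*((168 + 187)*(-63 - 57) - 1*215) = 36²*((168 + 187)*(-63 - 57) - 1*215) = 1296*(355*(-120) - 215) = 1296*(-42600 - 215) = 1296*(-42815) = -55488240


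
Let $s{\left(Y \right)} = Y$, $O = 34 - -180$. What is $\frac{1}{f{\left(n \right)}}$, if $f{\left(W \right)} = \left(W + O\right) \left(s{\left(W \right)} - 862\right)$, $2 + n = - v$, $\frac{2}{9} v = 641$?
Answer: $\frac{4}{40071465} \approx 9.9822 \cdot 10^{-8}$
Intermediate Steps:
$v = \frac{5769}{2}$ ($v = \frac{9}{2} \cdot 641 = \frac{5769}{2} \approx 2884.5$)
$O = 214$ ($O = 34 + 180 = 214$)
$n = - \frac{5773}{2}$ ($n = -2 - \frac{5769}{2} = - \frac{5773}{2} \approx -2886.5$)
$f{\left(W \right)} = \left(-862 + W\right) \left(214 + W\right)$ ($f{\left(W \right)} = \left(W + 214\right) \left(W - 862\right) = \left(214 + W\right) \left(-862 + W\right) = \left(-862 + W\right) \left(214 + W\right)$)
$\frac{1}{f{\left(n \right)}} = \frac{1}{-184468 + \left(- \frac{5773}{2}\right)^{2} - -1870452} = \frac{1}{-184468 + \frac{33327529}{4} + 1870452} = \frac{1}{\frac{40071465}{4}} = \frac{4}{40071465}$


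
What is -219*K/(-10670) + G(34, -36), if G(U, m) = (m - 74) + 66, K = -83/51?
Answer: -7987219/181390 ≈ -44.033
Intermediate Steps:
K = -83/51 (K = -83*1/51 = -83/51 ≈ -1.6275)
G(U, m) = -8 + m (G(U, m) = (-74 + m) + 66 = -8 + m)
-219*K/(-10670) + G(34, -36) = -219*(-83/51)/(-10670) + (-8 - 36) = (6059/17)*(-1/10670) - 44 = -6059/181390 - 44 = -7987219/181390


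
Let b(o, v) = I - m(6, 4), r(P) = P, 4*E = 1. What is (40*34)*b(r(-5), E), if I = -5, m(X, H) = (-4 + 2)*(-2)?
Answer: -12240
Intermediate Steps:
E = 1/4 (E = (1/4)*1 = 1/4 ≈ 0.25000)
m(X, H) = 4 (m(X, H) = -2*(-2) = 4)
b(o, v) = -9 (b(o, v) = -5 - 1*4 = -5 - 4 = -9)
(40*34)*b(r(-5), E) = (40*34)*(-9) = 1360*(-9) = -12240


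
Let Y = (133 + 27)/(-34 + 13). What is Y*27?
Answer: -1440/7 ≈ -205.71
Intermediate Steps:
Y = -160/21 (Y = 160/(-21) = 160*(-1/21) = -160/21 ≈ -7.6190)
Y*27 = -160/21*27 = -1440/7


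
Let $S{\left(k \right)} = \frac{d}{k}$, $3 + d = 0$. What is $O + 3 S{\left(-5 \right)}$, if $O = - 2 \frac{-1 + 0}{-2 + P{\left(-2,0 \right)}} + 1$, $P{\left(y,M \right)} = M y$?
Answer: $\frac{9}{5} \approx 1.8$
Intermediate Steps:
$d = -3$ ($d = -3 + 0 = -3$)
$S{\left(k \right)} = - \frac{3}{k}$
$O = 0$ ($O = - 2 \frac{-1 + 0}{-2 + 0 \left(-2\right)} + 1 = - 2 \left(- \frac{1}{-2 + 0}\right) + 1 = - 2 \left(- \frac{1}{-2}\right) + 1 = - 2 \left(\left(-1\right) \left(- \frac{1}{2}\right)\right) + 1 = \left(-2\right) \frac{1}{2} + 1 = -1 + 1 = 0$)
$O + 3 S{\left(-5 \right)} = 0 + 3 \left(- \frac{3}{-5}\right) = 0 + 3 \left(\left(-3\right) \left(- \frac{1}{5}\right)\right) = 0 + 3 \cdot \frac{3}{5} = 0 + \frac{9}{5} = \frac{9}{5}$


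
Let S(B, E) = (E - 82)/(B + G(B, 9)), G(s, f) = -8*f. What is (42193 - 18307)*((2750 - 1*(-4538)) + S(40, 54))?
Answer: 696408273/4 ≈ 1.7410e+8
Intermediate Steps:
S(B, E) = (-82 + E)/(-72 + B) (S(B, E) = (E - 82)/(B - 8*9) = (-82 + E)/(B - 72) = (-82 + E)/(-72 + B))
(42193 - 18307)*((2750 - 1*(-4538)) + S(40, 54)) = (42193 - 18307)*((2750 - 1*(-4538)) + (-82 + 54)/(-72 + 40)) = 23886*((2750 + 4538) - 28/(-32)) = 23886*(7288 - 1/32*(-28)) = 23886*(7288 + 7/8) = 23886*(58311/8) = 696408273/4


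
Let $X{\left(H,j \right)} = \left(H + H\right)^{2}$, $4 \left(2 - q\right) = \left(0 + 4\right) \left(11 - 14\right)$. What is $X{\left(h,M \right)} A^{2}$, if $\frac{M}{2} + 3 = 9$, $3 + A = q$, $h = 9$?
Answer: $1296$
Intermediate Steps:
$q = 5$ ($q = 2 - \frac{\left(0 + 4\right) \left(11 - 14\right)}{4} = 2 - \frac{4 \left(-3\right)}{4} = 2 - -3 = 2 + 3 = 5$)
$A = 2$ ($A = -3 + 5 = 2$)
$M = 12$ ($M = -6 + 2 \cdot 9 = -6 + 18 = 12$)
$X{\left(H,j \right)} = 4 H^{2}$ ($X{\left(H,j \right)} = \left(2 H\right)^{2} = 4 H^{2}$)
$X{\left(h,M \right)} A^{2} = 4 \cdot 9^{2} \cdot 2^{2} = 4 \cdot 81 \cdot 4 = 324 \cdot 4 = 1296$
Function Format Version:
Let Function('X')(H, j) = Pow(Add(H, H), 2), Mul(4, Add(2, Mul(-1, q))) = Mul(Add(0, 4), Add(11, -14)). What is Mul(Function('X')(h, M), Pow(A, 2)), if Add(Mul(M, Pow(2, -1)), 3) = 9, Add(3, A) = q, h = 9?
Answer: 1296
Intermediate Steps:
q = 5 (q = Add(2, Mul(Rational(-1, 4), Mul(Add(0, 4), Add(11, -14)))) = Add(2, Mul(Rational(-1, 4), Mul(4, -3))) = Add(2, Mul(Rational(-1, 4), -12)) = Add(2, 3) = 5)
A = 2 (A = Add(-3, 5) = 2)
M = 12 (M = Add(-6, Mul(2, 9)) = Add(-6, 18) = 12)
Function('X')(H, j) = Mul(4, Pow(H, 2)) (Function('X')(H, j) = Pow(Mul(2, H), 2) = Mul(4, Pow(H, 2)))
Mul(Function('X')(h, M), Pow(A, 2)) = Mul(Mul(4, Pow(9, 2)), Pow(2, 2)) = Mul(Mul(4, 81), 4) = Mul(324, 4) = 1296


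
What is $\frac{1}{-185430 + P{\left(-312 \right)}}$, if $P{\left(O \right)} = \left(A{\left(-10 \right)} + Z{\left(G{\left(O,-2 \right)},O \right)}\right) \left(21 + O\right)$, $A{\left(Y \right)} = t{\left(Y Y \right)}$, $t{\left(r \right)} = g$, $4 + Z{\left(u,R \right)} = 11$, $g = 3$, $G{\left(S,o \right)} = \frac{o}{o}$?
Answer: $- \frac{1}{188340} \approx -5.3095 \cdot 10^{-6}$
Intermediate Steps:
$G{\left(S,o \right)} = 1$
$Z{\left(u,R \right)} = 7$ ($Z{\left(u,R \right)} = -4 + 11 = 7$)
$t{\left(r \right)} = 3$
$A{\left(Y \right)} = 3$
$P{\left(O \right)} = 210 + 10 O$ ($P{\left(O \right)} = \left(3 + 7\right) \left(21 + O\right) = 10 \left(21 + O\right) = 210 + 10 O$)
$\frac{1}{-185430 + P{\left(-312 \right)}} = \frac{1}{-185430 + \left(210 + 10 \left(-312\right)\right)} = \frac{1}{-185430 + \left(210 - 3120\right)} = \frac{1}{-185430 - 2910} = \frac{1}{-188340} = - \frac{1}{188340}$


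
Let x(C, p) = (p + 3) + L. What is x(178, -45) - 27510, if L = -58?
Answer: -27610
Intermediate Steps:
x(C, p) = -55 + p (x(C, p) = (p + 3) - 58 = (3 + p) - 58 = -55 + p)
x(178, -45) - 27510 = (-55 - 45) - 27510 = -100 - 27510 = -27610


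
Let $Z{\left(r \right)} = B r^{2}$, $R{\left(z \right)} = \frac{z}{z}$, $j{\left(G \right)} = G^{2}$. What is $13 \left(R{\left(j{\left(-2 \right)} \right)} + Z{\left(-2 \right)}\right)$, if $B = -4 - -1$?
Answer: $-143$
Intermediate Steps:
$B = -3$ ($B = -4 + 1 = -3$)
$R{\left(z \right)} = 1$
$Z{\left(r \right)} = - 3 r^{2}$
$13 \left(R{\left(j{\left(-2 \right)} \right)} + Z{\left(-2 \right)}\right) = 13 \left(1 - 3 \left(-2\right)^{2}\right) = 13 \left(1 - 12\right) = 13 \left(-11\right) = -143$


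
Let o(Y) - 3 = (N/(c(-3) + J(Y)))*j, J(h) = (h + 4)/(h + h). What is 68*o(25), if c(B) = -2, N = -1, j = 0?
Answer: 204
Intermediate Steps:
J(h) = (4 + h)/(2*h) (J(h) = (4 + h)/((2*h)) = (4 + h)*(1/(2*h)) = (4 + h)/(2*h))
o(Y) = 3 (o(Y) = 3 - 1/(-2 + (4 + Y)/(2*Y))*0 = 3 + 0 = 3)
68*o(25) = 68*3 = 204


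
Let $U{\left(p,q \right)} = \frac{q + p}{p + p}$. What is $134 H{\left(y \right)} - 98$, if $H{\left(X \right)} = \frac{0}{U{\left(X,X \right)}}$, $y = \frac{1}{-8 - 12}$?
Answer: $-98$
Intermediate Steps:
$U{\left(p,q \right)} = \frac{p + q}{2 p}$
$y = - \frac{1}{20}$ ($y = \frac{1}{-20} = - \frac{1}{20} \approx -0.05$)
$H{\left(X \right)} = 0$ ($H{\left(X \right)} = \frac{0}{\frac{1}{2} \frac{1}{X} \left(X + X\right)} = \frac{0}{\frac{1}{2} \frac{1}{X} 2 X} = \frac{0}{1} = 0 \cdot 1 = 0$)
$134 H{\left(y \right)} - 98 = 134 \cdot 0 - 98 = 0 - 98 = -98$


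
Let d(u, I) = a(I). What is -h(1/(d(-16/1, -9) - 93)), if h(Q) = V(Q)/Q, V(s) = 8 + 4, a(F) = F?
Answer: 1224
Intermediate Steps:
d(u, I) = I
V(s) = 12
h(Q) = 12/Q
-h(1/(d(-16/1, -9) - 93)) = -12/(1/(-9 - 93)) = -12/(1/(-102)) = -12/(-1/102) = -12*(-102) = -1*(-1224) = 1224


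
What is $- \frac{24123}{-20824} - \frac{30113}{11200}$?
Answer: $- \frac{44611939}{29153600} \approx -1.5302$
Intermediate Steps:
$- \frac{24123}{-20824} - \frac{30113}{11200} = \left(-24123\right) \left(- \frac{1}{20824}\right) - \frac{30113}{11200} = \frac{24123}{20824} - \frac{30113}{11200} = - \frac{44611939}{29153600}$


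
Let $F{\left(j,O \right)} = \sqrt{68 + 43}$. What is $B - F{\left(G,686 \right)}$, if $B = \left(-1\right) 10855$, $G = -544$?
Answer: $-10855 - \sqrt{111} \approx -10866.0$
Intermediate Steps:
$F{\left(j,O \right)} = \sqrt{111}$
$B = -10855$
$B - F{\left(G,686 \right)} = -10855 - \sqrt{111}$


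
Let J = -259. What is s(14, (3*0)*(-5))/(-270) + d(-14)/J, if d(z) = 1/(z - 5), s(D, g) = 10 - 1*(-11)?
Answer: -34357/442890 ≈ -0.077575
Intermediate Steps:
s(D, g) = 21 (s(D, g) = 10 + 11 = 21)
d(z) = 1/(-5 + z)
s(14, (3*0)*(-5))/(-270) + d(-14)/J = 21/(-270) + 1/(-5 - 14*(-259)) = 21*(-1/270) - 1/259/(-19) = -7/90 - 1/19*(-1/259) = -7/90 + 1/4921 = -34357/442890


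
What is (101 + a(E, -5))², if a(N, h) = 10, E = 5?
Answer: 12321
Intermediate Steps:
(101 + a(E, -5))² = (101 + 10)² = 111² = 12321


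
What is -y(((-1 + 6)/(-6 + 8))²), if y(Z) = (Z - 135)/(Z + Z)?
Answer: 103/10 ≈ 10.300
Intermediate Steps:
y(Z) = (-135 + Z)/(2*Z) (y(Z) = (-135 + Z)/((2*Z)) = (-135 + Z)*(1/(2*Z)) = (-135 + Z)/(2*Z))
-y(((-1 + 6)/(-6 + 8))²) = -(-135 + ((-1 + 6)/(-6 + 8))²)/(2*(((-1 + 6)/(-6 + 8))²)) = -(-135 + (5/2)²)/(2*((5/2)²)) = -(-135 + 25/4)/(2*25/4) = -4*(-515)/(2*25*4) = -1*(-103/10) = 103/10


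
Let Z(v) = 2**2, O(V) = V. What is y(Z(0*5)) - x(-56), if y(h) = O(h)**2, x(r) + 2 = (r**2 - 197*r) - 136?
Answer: -14014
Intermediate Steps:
Z(v) = 4
x(r) = -138 + r**2 - 197*r (x(r) = -2 + ((r**2 - 197*r) - 136) = -2 + (-136 + r**2 - 197*r) = -138 + r**2 - 197*r)
y(h) = h**2
y(Z(0*5)) - x(-56) = 4**2 - (-138 + (-56)**2 - 197*(-56)) = 16 - (-138 + 3136 + 11032) = 16 - 1*14030 = 16 - 14030 = -14014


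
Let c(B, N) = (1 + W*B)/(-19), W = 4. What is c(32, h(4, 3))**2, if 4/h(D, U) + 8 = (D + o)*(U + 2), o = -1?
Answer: 16641/361 ≈ 46.097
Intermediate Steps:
h(D, U) = 4/(-8 + (-1 + D)*(2 + U)) (h(D, U) = 4/(-8 + (D - 1)*(U + 2)) = 4/(-8 + (-1 + D)*(2 + U)))
c(B, N) = -1/19 - 4*B/19 (c(B, N) = (1 + 4*B)/(-19) = (1 + 4*B)*(-1/19) = -1/19 - 4*B/19)
c(32, h(4, 3))**2 = (-1/19 - 4/19*32)**2 = (-1/19 - 128/19)**2 = (-129/19)**2 = 16641/361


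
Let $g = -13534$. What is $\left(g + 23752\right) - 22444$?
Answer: $-12226$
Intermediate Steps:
$\left(g + 23752\right) - 22444 = \left(-13534 + 23752\right) - 22444 = 10218 - 22444 = -12226$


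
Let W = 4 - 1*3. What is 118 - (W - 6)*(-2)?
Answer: 108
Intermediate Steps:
W = 1 (W = 4 - 3 = 1)
118 - (W - 6)*(-2) = 118 - (1 - 6)*(-2) = 118 - (-5)*(-2) = 118 - 1*10 = 118 - 10 = 108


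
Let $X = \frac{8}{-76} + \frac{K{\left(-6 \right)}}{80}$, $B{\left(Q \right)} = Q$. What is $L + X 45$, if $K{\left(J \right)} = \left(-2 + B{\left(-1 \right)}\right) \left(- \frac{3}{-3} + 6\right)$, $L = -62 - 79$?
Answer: $- \frac{47895}{304} \approx -157.55$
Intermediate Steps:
$L = -141$
$K{\left(J \right)} = -21$ ($K{\left(J \right)} = \left(-2 - 1\right) \left(- \frac{3}{-3} + 6\right) = - 3 \left(\left(-3\right) \left(- \frac{1}{3}\right) + 6\right) = - 3 \left(1 + 6\right) = \left(-3\right) 7 = -21$)
$X = - \frac{559}{1520}$ ($X = \frac{8}{-76} - \frac{21}{80} = 8 \left(- \frac{1}{76}\right) - \frac{21}{80} = - \frac{2}{19} - \frac{21}{80} = - \frac{559}{1520} \approx -0.36776$)
$L + X 45 = -141 - \frac{5031}{304} = - \frac{47895}{304}$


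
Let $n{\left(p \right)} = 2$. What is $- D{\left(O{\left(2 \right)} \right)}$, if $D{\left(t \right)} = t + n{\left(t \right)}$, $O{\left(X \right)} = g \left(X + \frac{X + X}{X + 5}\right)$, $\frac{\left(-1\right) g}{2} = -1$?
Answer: $- \frac{50}{7} \approx -7.1429$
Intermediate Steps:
$g = 2$ ($g = \left(-2\right) \left(-1\right) = 2$)
$O{\left(X \right)} = 2 X + \frac{4 X}{5 + X}$ ($O{\left(X \right)} = 2 \left(X + \frac{X + X}{X + 5}\right) = 2 \left(X + \frac{2 X}{5 + X}\right) = 2 X + \frac{4 X}{5 + X}$)
$D{\left(t \right)} = 2 + t$ ($D{\left(t \right)} = t + 2 = 2 + t$)
$- D{\left(O{\left(2 \right)} \right)} = - (2 + 2 \cdot 2 \frac{1}{5 + 2} \left(7 + 2\right)) = - (2 + 2 \cdot 2 \cdot \frac{1}{7} \cdot 9) = - (2 + \frac{36}{7}) = \left(-1\right) \frac{50}{7} = - \frac{50}{7}$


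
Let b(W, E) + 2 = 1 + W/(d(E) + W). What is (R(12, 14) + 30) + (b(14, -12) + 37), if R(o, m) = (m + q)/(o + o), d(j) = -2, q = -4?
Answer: 811/12 ≈ 67.583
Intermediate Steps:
R(o, m) = (-4 + m)/(2*o) (R(o, m) = (m - 4)/(o + o) = (-4 + m)/((2*o)) = (-4 + m)*(1/(2*o)) = (-4 + m)/(2*o))
b(W, E) = -1 + W/(-2 + W) (b(W, E) = -2 + (1 + W/(-2 + W)) = -1 + W/(-2 + W))
(R(12, 14) + 30) + (b(14, -12) + 37) = ((½)*(-4 + 14)/12 + 30) + (2/(-2 + 14) + 37) = ((½)*(1/12)*10 + 30) + (2/12 + 37) = (5/12 + 30) + (2*(1/12) + 37) = 365/12 + (⅙ + 37) = 365/12 + 223/6 = 811/12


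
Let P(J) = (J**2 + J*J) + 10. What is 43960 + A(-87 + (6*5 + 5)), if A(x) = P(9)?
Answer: 44132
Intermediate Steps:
P(J) = 10 + 2*J**2 (P(J) = (J**2 + J**2) + 10 = 2*J**2 + 10 = 10 + 2*J**2)
A(x) = 172 (A(x) = 10 + 2*9**2 = 10 + 2*81 = 10 + 162 = 172)
43960 + A(-87 + (6*5 + 5)) = 43960 + 172 = 44132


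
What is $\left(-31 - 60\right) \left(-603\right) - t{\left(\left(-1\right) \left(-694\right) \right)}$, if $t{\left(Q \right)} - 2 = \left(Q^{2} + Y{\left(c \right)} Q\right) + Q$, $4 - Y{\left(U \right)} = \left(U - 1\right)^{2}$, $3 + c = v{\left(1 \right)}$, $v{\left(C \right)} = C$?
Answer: $-423989$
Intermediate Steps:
$c = -2$ ($c = -3 + 1 = -2$)
$Y{\left(U \right)} = 4 - \left(-1 + U\right)^{2}$ ($Y{\left(U \right)} = 4 - \left(U - 1\right)^{2} = 4 - \left(-1 + U\right)^{2}$)
$t{\left(Q \right)} = 2 + Q^{2} - 4 Q$ ($t{\left(Q \right)} = 2 + \left(\left(Q^{2} + \left(4 - \left(-1 - 2\right)^{2}\right) Q\right) + Q\right) = 2 + \left(\left(Q^{2} + \left(4 - \left(-3\right)^{2}\right) Q\right) + Q\right) = 2 + \left(\left(Q^{2} + \left(4 - 9\right) Q\right) + Q\right) = 2 + \left(\left(Q^{2} - 5 Q\right) + Q\right) = 2 + \left(Q^{2} - 4 Q\right) = 2 + Q^{2} - 4 Q$)
$\left(-31 - 60\right) \left(-603\right) - t{\left(\left(-1\right) \left(-694\right) \right)} = \left(-31 - 60\right) \left(-603\right) - \left(2 + \left(\left(-1\right) \left(-694\right)\right)^{2} - 4 \left(\left(-1\right) \left(-694\right)\right)\right) = \left(-31 - 60\right) \left(-603\right) - \left(2 + 694^{2} - 2776\right) = \left(-91\right) \left(-603\right) - \left(2 + 481636 - 2776\right) = 54873 - 478862 = -423989$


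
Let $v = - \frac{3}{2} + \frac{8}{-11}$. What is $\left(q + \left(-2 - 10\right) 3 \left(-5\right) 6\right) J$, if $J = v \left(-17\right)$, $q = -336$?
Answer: $\frac{309876}{11} \approx 28171.0$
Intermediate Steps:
$v = - \frac{49}{22}$ ($v = \left(-3\right) \frac{1}{2} + 8 \left(- \frac{1}{11}\right) = - \frac{3}{2} - \frac{8}{11} = - \frac{49}{22} \approx -2.2273$)
$J = \frac{833}{22}$ ($J = \left(- \frac{49}{22}\right) \left(-17\right) = \frac{833}{22} \approx 37.864$)
$\left(q + \left(-2 - 10\right) 3 \left(-5\right) 6\right) J = \left(-336 + \left(-2 - 10\right) 3 \left(-5\right) 6\right) \frac{833}{22} = \left(-336 - 12 \left(\left(-15\right) 6\right)\right) \frac{833}{22} = \left(-336 - -1080\right) \frac{833}{22} = \left(-336 + 1080\right) \frac{833}{22} = 744 \cdot \frac{833}{22} = \frac{309876}{11}$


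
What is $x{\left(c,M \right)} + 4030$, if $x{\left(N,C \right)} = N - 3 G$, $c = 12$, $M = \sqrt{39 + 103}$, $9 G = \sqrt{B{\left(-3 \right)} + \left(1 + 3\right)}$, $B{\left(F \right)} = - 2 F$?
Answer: $4042 - \frac{\sqrt{10}}{3} \approx 4040.9$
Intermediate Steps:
$G = \frac{\sqrt{10}}{9}$ ($G = \frac{\sqrt{\left(-2\right) \left(-3\right) + \left(1 + 3\right)}}{9} = \frac{\sqrt{6 + 4}}{9} = \frac{\sqrt{10}}{9} \approx 0.35136$)
$M = \sqrt{142} \approx 11.916$
$x{\left(N,C \right)} = N - \frac{\sqrt{10}}{3}$ ($x{\left(N,C \right)} = N - 3 \frac{\sqrt{10}}{9} = N - \frac{\sqrt{10}}{3}$)
$x{\left(c,M \right)} + 4030 = \left(12 - \frac{\sqrt{10}}{3}\right) + 4030 = 4042 - \frac{\sqrt{10}}{3}$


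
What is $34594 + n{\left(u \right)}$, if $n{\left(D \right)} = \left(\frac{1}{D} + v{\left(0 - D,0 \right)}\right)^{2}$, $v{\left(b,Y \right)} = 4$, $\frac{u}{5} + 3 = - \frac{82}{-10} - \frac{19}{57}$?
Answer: $\frac{184438451}{5329} \approx 34610.0$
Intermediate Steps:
$u = \frac{73}{3}$ ($u = -15 + 5 \left(- \frac{82}{-10} - \frac{19}{57}\right) = -15 + 5 \left(\left(-82\right) \left(- \frac{1}{10}\right) - \frac{1}{3}\right) = -15 + 5 \left(\frac{41}{5} - \frac{1}{3}\right) = -15 + 5 \cdot \frac{118}{15} = -15 + \frac{118}{3} = \frac{73}{3} \approx 24.333$)
$n{\left(D \right)} = \left(4 + \frac{1}{D}\right)^{2}$ ($n{\left(D \right)} = \left(\frac{1}{D} + 4\right)^{2} = \left(4 + \frac{1}{D}\right)^{2}$)
$34594 + n{\left(u \right)} = 34594 + \frac{\left(1 + 4 \cdot \frac{73}{3}\right)^{2}}{\frac{5329}{9}} = 34594 + \frac{9 \left(1 + \frac{292}{3}\right)^{2}}{5329} = 34594 + \frac{9 \left(\frac{295}{3}\right)^{2}}{5329} = 34594 + \frac{9}{5329} \cdot \frac{87025}{9} = 34594 + \frac{87025}{5329} = \frac{184438451}{5329}$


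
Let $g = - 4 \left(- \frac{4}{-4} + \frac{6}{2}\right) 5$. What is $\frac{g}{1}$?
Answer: $-80$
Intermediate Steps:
$g = -80$ ($g = - 4 \left(\left(-4\right) \left(- \frac{1}{4}\right) + 6 \cdot \frac{1}{2}\right) 5 = - 4 \left(1 + 3\right) 5 = \left(-4\right) 4 \cdot 5 = \left(-16\right) 5 = -80$)
$\frac{g}{1} = - \frac{80}{1} = \left(-80\right) 1 = -80$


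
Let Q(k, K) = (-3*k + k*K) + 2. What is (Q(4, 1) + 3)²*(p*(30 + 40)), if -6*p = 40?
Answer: -4200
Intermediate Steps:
p = -20/3 (p = -⅙*40 = -20/3 ≈ -6.6667)
Q(k, K) = 2 - 3*k + K*k (Q(k, K) = (-3*k + K*k) + 2 = 2 - 3*k + K*k)
(Q(4, 1) + 3)²*(p*(30 + 40)) = ((2 - 3*4 + 1*4) + 3)²*(-20*(30 + 40)/3) = ((2 - 12 + 4) + 3)²*(-20/3*70) = (-6 + 3)²*(-1400/3) = (-3)²*(-1400/3) = 9*(-1400/3) = -4200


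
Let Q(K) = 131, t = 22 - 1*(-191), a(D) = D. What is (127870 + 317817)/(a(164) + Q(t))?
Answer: 445687/295 ≈ 1510.8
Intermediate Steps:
t = 213 (t = 22 + 191 = 213)
(127870 + 317817)/(a(164) + Q(t)) = (127870 + 317817)/(164 + 131) = 445687/295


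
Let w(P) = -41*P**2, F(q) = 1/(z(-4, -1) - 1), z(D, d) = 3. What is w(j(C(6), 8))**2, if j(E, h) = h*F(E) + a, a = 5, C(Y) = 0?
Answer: 11029041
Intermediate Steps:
F(q) = 1/2 (F(q) = 1/(3 - 1) = 1/2)
j(E, h) = 5 + h/2 (j(E, h) = h*(1/2) + 5 = h/2 + 5 = 5 + h/2)
w(j(C(6), 8))**2 = (-41*(5 + (1/2)*8)**2)**2 = (-41*(5 + 4)**2)**2 = (-41*9**2)**2 = (-41*81)**2 = (-3321)**2 = 11029041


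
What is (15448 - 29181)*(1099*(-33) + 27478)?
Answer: 120699337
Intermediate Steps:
(15448 - 29181)*(1099*(-33) + 27478) = -13733*(-36267 + 27478) = -13733*(-8789) = 120699337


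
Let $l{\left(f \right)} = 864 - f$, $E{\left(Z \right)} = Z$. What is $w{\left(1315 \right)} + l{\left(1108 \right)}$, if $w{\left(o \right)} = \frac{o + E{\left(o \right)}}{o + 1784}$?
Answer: $- \frac{753526}{3099} \approx -243.15$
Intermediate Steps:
$w{\left(o \right)} = \frac{2 o}{1784 + o}$ ($w{\left(o \right)} = \frac{o + o}{o + 1784} = \frac{2 o}{1784 + o}$)
$w{\left(1315 \right)} + l{\left(1108 \right)} = 2 \cdot 1315 \frac{1}{1784 + 1315} + \left(864 - 1108\right) = 2 \cdot 1315 \cdot \frac{1}{3099} + \left(864 - 1108\right) = 2 \cdot 1315 \cdot \frac{1}{3099} - 244 = \frac{2630}{3099} - 244 = - \frac{753526}{3099}$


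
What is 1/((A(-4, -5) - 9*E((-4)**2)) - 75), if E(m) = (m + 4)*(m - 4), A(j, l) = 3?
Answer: -1/2232 ≈ -0.00044803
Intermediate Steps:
E(m) = (-4 + m)*(4 + m) (E(m) = (4 + m)*(-4 + m) = (-4 + m)*(4 + m))
1/((A(-4, -5) - 9*E((-4)**2)) - 75) = 1/((3 - 9*(-16 + ((-4)**2)**2)) - 75) = 1/((3 - 9*(-16 + 16**2)) - 75) = 1/((3 - 9*(-16 + 256)) - 75) = 1/((3 - 9*240) - 75) = 1/((3 - 2160) - 75) = 1/(-2157 - 75) = 1/(-2232) = -1/2232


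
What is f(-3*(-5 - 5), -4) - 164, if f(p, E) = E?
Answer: -168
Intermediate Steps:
f(-3*(-5 - 5), -4) - 164 = -4 - 164 = -168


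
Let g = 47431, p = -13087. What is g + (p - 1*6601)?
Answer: 27743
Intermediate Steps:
g + (p - 1*6601) = 47431 + (-13087 - 1*6601) = 47431 + (-13087 - 6601) = 47431 - 19688 = 27743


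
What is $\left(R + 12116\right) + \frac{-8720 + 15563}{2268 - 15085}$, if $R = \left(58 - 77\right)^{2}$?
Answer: $\frac{159910866}{12817} \approx 12476.0$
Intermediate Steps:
$R = 361$ ($R = \left(-19\right)^{2} = 361$)
$\left(R + 12116\right) + \frac{-8720 + 15563}{2268 - 15085} = \left(361 + 12116\right) + \frac{-8720 + 15563}{2268 - 15085} = 12477 + \frac{6843}{-12817} = 12477 + 6843 \left(- \frac{1}{12817}\right) = 12477 - \frac{6843}{12817} = \frac{159910866}{12817}$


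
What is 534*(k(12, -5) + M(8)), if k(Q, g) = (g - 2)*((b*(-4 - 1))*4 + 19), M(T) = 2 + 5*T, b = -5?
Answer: -422394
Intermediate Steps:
k(Q, g) = -238 + 119*g (k(Q, g) = (g - 2)*(-5*(-4 - 1)*4 + 19) = (-2 + g)*(-5*(-5)*4 + 19) = (-2 + g)*(25*4 + 19) = (-2 + g)*(100 + 19) = (-2 + g)*119 = -238 + 119*g)
534*(k(12, -5) + M(8)) = 534*((-238 + 119*(-5)) + (2 + 5*8)) = 534*((-238 - 595) + (2 + 40)) = 534*(-833 + 42) = 534*(-791) = -422394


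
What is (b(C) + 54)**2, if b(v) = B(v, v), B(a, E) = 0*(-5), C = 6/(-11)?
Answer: 2916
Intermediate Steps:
C = -6/11 (C = 6*(-1/11) = -6/11 ≈ -0.54545)
B(a, E) = 0
b(v) = 0
(b(C) + 54)**2 = (0 + 54)**2 = 54**2 = 2916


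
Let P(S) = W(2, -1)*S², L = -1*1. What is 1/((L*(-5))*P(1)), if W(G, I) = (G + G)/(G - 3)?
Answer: -1/20 ≈ -0.050000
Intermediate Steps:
W(G, I) = 2*G/(-3 + G) (W(G, I) = (2*G)/(-3 + G) = 2*G/(-3 + G))
L = -1
P(S) = -4*S² (P(S) = (2*2/(-3 + 2))*S² = (2*2/(-1))*S² = (2*2*(-1))*S² = -4*S²)
1/((L*(-5))*P(1)) = 1/((-1*(-5))*(-4*1²)) = 1/(5*(-4*1)) = 1/(5*(-4)) = 1/(-20) = -1/20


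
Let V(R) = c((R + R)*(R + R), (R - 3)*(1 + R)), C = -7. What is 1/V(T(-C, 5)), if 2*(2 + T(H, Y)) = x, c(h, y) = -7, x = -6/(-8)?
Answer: -⅐ ≈ -0.14286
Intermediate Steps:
x = ¾ (x = -6*(-⅛) = ¾ ≈ 0.75000)
T(H, Y) = -13/8 (T(H, Y) = -2 + (½)*(¾) = -2 + 3/8 = -13/8)
V(R) = -7
1/V(T(-C, 5)) = 1/(-7) = -⅐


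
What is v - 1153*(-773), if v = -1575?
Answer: 889694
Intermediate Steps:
v - 1153*(-773) = -1575 - 1153*(-773) = -1575 + 891269 = 889694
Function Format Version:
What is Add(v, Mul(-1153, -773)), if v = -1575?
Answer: 889694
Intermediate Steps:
Add(v, Mul(-1153, -773)) = Add(-1575, Mul(-1153, -773)) = Add(-1575, 891269) = 889694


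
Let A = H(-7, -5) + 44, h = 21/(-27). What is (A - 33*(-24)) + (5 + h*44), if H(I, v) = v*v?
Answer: 7486/9 ≈ 831.78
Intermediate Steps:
h = -7/9 (h = 21*(-1/27) = -7/9 ≈ -0.77778)
H(I, v) = v**2
A = 69 (A = (-5)**2 + 44 = 25 + 44 = 69)
(A - 33*(-24)) + (5 + h*44) = (69 - 33*(-24)) + (5 - 7/9*44) = (69 + 792) + (5 - 308/9) = 861 - 263/9 = 7486/9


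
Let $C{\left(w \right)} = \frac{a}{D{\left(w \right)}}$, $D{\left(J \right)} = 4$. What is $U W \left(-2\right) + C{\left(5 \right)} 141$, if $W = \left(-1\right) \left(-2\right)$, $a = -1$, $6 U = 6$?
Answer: $- \frac{157}{4} \approx -39.25$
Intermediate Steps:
$U = 1$ ($U = \frac{1}{6} \cdot 6 = 1$)
$C{\left(w \right)} = - \frac{1}{4}$
$W = 2$
$U W \left(-2\right) + C{\left(5 \right)} 141 = 1 \cdot 2 \left(-2\right) - \frac{141}{4} = 2 \left(-2\right) - \frac{141}{4} = -4 - \frac{141}{4} = - \frac{157}{4}$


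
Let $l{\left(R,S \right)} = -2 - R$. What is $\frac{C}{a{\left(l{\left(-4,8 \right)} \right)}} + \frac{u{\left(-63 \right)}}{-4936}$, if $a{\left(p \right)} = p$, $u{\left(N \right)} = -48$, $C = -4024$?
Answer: $- \frac{1241398}{617} \approx -2012.0$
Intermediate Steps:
$\frac{C}{a{\left(l{\left(-4,8 \right)} \right)}} + \frac{u{\left(-63 \right)}}{-4936} = - \frac{4024}{-2 - -4} - \frac{48}{-4936} = - \frac{4024}{-2 + 4} - - \frac{6}{617} = - \frac{4024}{2} + \frac{6}{617} = \left(-4024\right) \frac{1}{2} + \frac{6}{617} = -2012 + \frac{6}{617} = - \frac{1241398}{617}$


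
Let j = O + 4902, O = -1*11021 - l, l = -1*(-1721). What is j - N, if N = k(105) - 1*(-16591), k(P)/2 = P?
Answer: -24641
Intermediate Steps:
l = 1721
k(P) = 2*P
O = -12742 (O = -1*11021 - 1*1721 = -11021 - 1721 = -12742)
j = -7840 (j = -12742 + 4902 = -7840)
N = 16801 (N = 2*105 - 1*(-16591) = 210 + 16591 = 16801)
j - N = -7840 - 1*16801 = -7840 - 16801 = -24641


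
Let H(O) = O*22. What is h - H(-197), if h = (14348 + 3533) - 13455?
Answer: 8760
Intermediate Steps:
H(O) = 22*O
h = 4426 (h = 17881 - 13455 = 4426)
h - H(-197) = 4426 - 22*(-197) = 4426 - 1*(-4334) = 4426 + 4334 = 8760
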